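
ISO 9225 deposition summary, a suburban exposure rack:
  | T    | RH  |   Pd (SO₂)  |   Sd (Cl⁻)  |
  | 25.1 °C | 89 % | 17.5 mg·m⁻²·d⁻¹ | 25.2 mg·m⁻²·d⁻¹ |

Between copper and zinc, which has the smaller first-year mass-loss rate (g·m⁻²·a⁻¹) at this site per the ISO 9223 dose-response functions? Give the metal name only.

zinc

copper: T>10 °C ⇒ hinge -0.080·(25.1−10) = -1.2080
  sulphur-dioxide contribution → 0.6358 μm/a
  chloride contribution → 2.064 μm/a
  total first-year rate 2.7 μm/a
  mass loss = 2.7 μm/a × 8.96 g/cm³ = 24.19 g·m⁻²·a⁻¹
zinc: temperature factor f = -0.071·(15.1) = -1.0721
  sulphur-dioxide contribution → 0.9331 μm/a
  chloride contribution → 1.895 μm/a
  ⇒ r_corr(zinc) = 2.828 μm/a
  mass loss = 2.828 μm/a × 7.14 g/cm³ = 20.19 g·m⁻²·a⁻¹
Ordering by g·m⁻²·a⁻¹: copper (24.2) > zinc (20.2)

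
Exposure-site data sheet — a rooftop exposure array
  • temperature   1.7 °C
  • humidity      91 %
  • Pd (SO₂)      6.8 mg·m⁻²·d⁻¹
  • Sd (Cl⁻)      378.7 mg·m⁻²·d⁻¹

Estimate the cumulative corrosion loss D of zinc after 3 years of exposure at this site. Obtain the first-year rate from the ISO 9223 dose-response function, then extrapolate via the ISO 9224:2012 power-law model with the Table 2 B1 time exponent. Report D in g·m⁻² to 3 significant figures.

zinc: f(T) = +0.038·(T−10) [T≤10 °C] = -0.3154
  Pd branch = 0.0129·Pd^0.44·e^(0.046·RH+f) = 1.438 μm/a
  Cl⁻ term: 0.0175·378.7^0.57·exp(0.008·91+0.085·1.7) = 1.235
  sum: 1.438 + 1.235 → r_corr = 2.673 μm/a
Power-law: D(3) = r_corr · 3^0.813
  D(3) = 2.673 × 3^0.813 = 2.673 × 2.443 = 6.53 μm
  Mass loss = 6.53 μm × 7.14 g/cm³ = 46.63 g·m⁻²

D(3) = 46.6 g·m⁻²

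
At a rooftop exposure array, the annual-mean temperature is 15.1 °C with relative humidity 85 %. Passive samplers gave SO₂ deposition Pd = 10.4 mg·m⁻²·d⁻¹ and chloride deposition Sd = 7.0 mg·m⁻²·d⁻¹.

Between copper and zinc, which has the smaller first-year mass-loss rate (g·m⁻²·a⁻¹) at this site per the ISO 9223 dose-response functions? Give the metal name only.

zinc

copper: temperature factor f = -0.080·(5.1) = -0.4080
  Pd branch = 0.0053·Pd^0.26·e^(0.059·RH+f) = 0.9761 μm/a
  Cl⁻ term: 0.01025·7.0^0.27·exp(0.036·85+0.049·15.1) = 0.7748
  sum: 0.9761 + 0.7748 → r_corr = 1.751 μm/a
  mass loss = 1.751 μm/a × 8.96 g/cm³ = 15.69 g·m⁻²·a⁻¹
zinc: f(T) = -0.071·(T−10) [T>10 °C] = -0.3621
  SO₂ term: 0.0129·10.4^0.44·exp(0.046·85-0.3621) = 1.256
  Cl⁻ term: 0.0175·7.0^0.57·exp(0.008·85+0.085·15.1) = 0.378
  r_corr = 1.256 + 0.378 = 1.634 μm/a
  mass loss = 1.634 μm/a × 7.14 g/cm³ = 11.67 g·m⁻²·a⁻¹
Ordering by g·m⁻²·a⁻¹: copper (15.7) > zinc (11.7)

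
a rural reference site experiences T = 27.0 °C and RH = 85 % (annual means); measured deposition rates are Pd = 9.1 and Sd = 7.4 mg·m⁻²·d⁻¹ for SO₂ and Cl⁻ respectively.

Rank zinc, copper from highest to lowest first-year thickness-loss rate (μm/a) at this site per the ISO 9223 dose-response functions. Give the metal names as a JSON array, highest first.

zinc: T>10 °C ⇒ hinge -0.071·(27.0−10) = -1.2070
  Pd branch = 0.0129·Pd^0.44·e^(0.046·RH+f) = 0.5087 μm/a
  Sd branch = 0.0175·Sd^0.57·e^(0.008·RH+0.085·T) = 1.073 μm/a
  r_corr = 0.5087 + 1.073 = 1.582 μm/a
copper: temperature factor f = -0.080·(17.0) = -1.3600
  Pd branch = 0.0053·Pd^0.26·e^(0.059·RH+f) = 0.3639 μm/a
  Sd branch = 0.01025·Sd^0.27·e^(0.036·RH+0.049·T) = 1.409 μm/a
  sum: 0.3639 + 1.409 → r_corr = 1.773 μm/a
Ordering by μm/a: copper (1.77) > zinc (1.58)

["copper", "zinc"]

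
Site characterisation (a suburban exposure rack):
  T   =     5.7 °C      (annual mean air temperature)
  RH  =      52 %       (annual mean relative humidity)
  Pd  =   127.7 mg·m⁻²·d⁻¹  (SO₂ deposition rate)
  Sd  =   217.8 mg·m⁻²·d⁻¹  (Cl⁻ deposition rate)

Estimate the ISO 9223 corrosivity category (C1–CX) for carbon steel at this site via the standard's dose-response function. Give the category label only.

carbon steel: T≤10 °C ⇒ hinge +0.150·(5.7−10) = -0.6450
  SO₂ term: 1.77·127.7^0.52·exp(0.02·52-0.6450) = 32.71
  Sd branch = 0.102·Sd^0.62·e^(0.033·RH+0.04·T) = 20.07 μm/a
  sum: 32.71 + 20.07 → r_corr = 52.78 μm/a
ISO 9223 Table 2 (carbon steel): 50 < 52.8 ≤ 80 μm/a ⇒ C4

C4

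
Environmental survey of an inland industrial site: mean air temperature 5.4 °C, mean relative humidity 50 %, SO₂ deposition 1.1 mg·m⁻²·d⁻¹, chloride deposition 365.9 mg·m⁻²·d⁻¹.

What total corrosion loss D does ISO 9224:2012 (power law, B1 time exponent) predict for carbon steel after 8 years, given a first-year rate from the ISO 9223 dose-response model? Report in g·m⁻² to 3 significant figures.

carbon steel: T≤10 °C ⇒ hinge +0.150·(5.4−10) = -0.6900
  sulphur-dioxide contribution → 2.536 μm/a
  chloride contribution → 25.6 μm/a
  ⇒ r_corr(carbon steel) = 28.14 μm/a
Power-law: D(8) = r_corr · 8^0.523
  D(8) = 28.14 × 8^0.523 = 28.14 × 2.967 = 83.49 μm
  Mass loss = 83.49 μm × 7.85 g/cm³ = 655.4 g·m⁻²

D(8) = 655 g·m⁻²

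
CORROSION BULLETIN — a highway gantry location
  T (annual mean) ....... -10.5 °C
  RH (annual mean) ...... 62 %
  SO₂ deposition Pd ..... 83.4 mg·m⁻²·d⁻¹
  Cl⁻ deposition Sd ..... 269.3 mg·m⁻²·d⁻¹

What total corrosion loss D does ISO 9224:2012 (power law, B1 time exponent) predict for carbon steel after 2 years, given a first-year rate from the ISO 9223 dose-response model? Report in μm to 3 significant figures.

carbon steel: f(T) = +0.150·(T−10) [T≤10 °C] = -3.0750
  Pd branch = 1.77·Pd^0.52·e^(0.02·RH+f) = 2.819 μm/a
  Cl⁻ term: 0.102·269.3^0.62·exp(0.033·62+0.04·-10.5) = 16.65
  sum: 2.819 + 16.65 → r_corr = 19.47 μm/a
Power-law: D(2) = r_corr · 2^0.523
  D(2) = 19.47 × 2^0.523 = 19.47 × 1.437 = 27.98 μm

D(2) = 28.0 μm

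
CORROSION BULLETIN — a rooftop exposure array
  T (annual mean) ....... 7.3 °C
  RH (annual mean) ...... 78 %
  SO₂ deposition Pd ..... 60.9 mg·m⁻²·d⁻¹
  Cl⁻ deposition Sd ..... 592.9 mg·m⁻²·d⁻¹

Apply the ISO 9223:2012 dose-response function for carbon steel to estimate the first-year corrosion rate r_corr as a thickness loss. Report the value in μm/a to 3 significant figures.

r_corr = 141 μm/a

carbon steel: temperature factor f = +0.150·(-2.7) = -0.4050
  sulphur-dioxide contribution → 47.6 μm/a
  chloride contribution → 93.87 μm/a
  ⇒ r_corr(carbon steel) = 141.5 μm/a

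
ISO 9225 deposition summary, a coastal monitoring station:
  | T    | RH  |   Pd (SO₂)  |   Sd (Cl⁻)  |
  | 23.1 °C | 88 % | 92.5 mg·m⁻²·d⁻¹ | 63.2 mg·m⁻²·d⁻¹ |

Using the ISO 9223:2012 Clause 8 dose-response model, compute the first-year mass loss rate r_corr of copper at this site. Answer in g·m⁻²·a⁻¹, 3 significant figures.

copper: T>10 °C ⇒ hinge -0.080·(23.1−10) = -1.0480
  Pd branch = 0.0053·Pd^0.26·e^(0.059·RH+f) = 1.084 μm/a
  Sd branch = 0.01025·Sd^0.27·e^(0.036·RH+0.049·T) = 2.314 μm/a
  r_corr = 1.084 + 2.314 = 3.398 μm/a
Convert to mass loss: 3.398 μm/a × 8.96 g/cm³ = 30.45 g·m⁻²·a⁻¹

r_corr = 30.4 g·m⁻²·a⁻¹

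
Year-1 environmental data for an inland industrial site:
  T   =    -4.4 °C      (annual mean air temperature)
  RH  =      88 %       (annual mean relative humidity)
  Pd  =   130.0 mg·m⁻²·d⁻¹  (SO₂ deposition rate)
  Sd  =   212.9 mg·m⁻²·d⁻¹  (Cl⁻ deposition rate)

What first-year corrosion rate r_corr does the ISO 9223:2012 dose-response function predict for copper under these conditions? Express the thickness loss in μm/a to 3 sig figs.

r_corr = 1.39 μm/a

copper: f(T) = +0.126·(T−10) [T≤10 °C] = -1.8144
  sulphur-dioxide contribution → 0.5505 μm/a
  chloride contribution → 0.8347 μm/a
  ⇒ r_corr(copper) = 1.385 μm/a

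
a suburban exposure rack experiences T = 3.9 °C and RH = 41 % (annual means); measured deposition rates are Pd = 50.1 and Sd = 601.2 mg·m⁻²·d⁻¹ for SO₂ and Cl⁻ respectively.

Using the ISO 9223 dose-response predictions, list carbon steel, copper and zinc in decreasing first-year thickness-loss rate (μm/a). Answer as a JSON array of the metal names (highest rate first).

["carbon steel", "zinc", "copper"]

carbon steel: temperature factor f = +0.150·(-6.1) = -0.9150
  SO₂ term: 1.77·50.1^0.52·exp(0.02·41-0.9150) = 12.32
  Cl⁻ term: 0.102·601.2^0.62·exp(0.033·41+0.04·3.9) = 24.37
  r_corr = 12.32 + 24.37 = 36.7 μm/a
copper: T≤10 °C ⇒ hinge +0.126·(3.9−10) = -0.7686
  SO₂ term: 0.0053·50.1^0.26·exp(0.059·41-0.7686) = 0.07638
  Cl⁻ term: 0.01025·601.2^0.27·exp(0.036·41+0.049·3.9) = 0.3055
  sum: 0.07638 + 0.3055 → r_corr = 0.3819 μm/a
zinc: temperature factor f = +0.038·(-6.1) = -0.2318
  SO₂ term: 0.0129·50.1^0.44·exp(0.046·41-0.2318) = 0.3775
  Sd branch = 0.0175·Sd^0.57·e^(0.008·RH+0.085·T) = 1.299 μm/a
  r_corr = 0.3775 + 1.299 = 1.676 μm/a
Ordering by μm/a: carbon steel (36.7) > zinc (1.68) > copper (0.382)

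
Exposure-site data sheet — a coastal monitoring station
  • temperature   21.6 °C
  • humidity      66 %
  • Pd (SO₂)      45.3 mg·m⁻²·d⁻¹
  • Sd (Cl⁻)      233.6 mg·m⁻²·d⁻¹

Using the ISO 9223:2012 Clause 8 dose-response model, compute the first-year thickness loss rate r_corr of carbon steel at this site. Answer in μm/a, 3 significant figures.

r_corr = 88.6 μm/a

carbon steel: temperature factor f = -0.054·(11.6) = -0.6264
  SO₂ term: 1.77·45.3^0.52·exp(0.02·66-0.6264) = 25.73
  Sd branch = 0.102·Sd^0.62·e^(0.033·RH+0.04·T) = 62.83 μm/a
  r_corr = 25.73 + 62.83 = 88.56 μm/a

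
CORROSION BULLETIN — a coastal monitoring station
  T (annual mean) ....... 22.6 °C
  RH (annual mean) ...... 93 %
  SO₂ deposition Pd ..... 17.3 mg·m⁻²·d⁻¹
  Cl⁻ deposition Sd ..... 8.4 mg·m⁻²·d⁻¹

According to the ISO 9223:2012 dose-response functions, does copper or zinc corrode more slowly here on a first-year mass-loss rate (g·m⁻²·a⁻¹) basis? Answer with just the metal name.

copper: f(T) = -0.080·(T−10) [T>10 °C] = -1.0080
  SO₂ term: 0.0053·17.3^0.26·exp(0.059·93-1.0080) = 0.9803
  Sd branch = 0.01025·Sd^0.27·e^(0.036·RH+0.049·T) = 1.568 μm/a
  sum: 0.9803 + 1.568 → r_corr = 2.548 μm/a
  mass loss = 2.548 μm/a × 8.96 g/cm³ = 22.83 g·m⁻²·a⁻¹
zinc: f(T) = -0.071·(T−10) [T>10 °C] = -0.8946
  SO₂ term: 0.0129·17.3^0.44·exp(0.046·93-0.8946) = 1.333
  Cl⁻ term: 0.0175·8.4^0.57·exp(0.008·93+0.085·22.6) = 0.8458
  r_corr = 1.333 + 0.8458 = 2.178 μm/a
  mass loss = 2.178 μm/a × 7.14 g/cm³ = 15.55 g·m⁻²·a⁻¹
Ordering by g·m⁻²·a⁻¹: copper (22.8) > zinc (15.6)

zinc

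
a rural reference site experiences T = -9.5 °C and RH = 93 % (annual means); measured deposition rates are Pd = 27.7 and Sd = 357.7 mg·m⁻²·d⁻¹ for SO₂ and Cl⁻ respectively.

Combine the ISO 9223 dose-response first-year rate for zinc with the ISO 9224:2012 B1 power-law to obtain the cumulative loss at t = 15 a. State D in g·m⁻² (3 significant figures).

D(15) = 154 g·m⁻²

zinc: T≤10 °C ⇒ hinge +0.038·(-9.5−10) = -0.7410
  Pd branch = 0.0129·Pd^0.44·e^(0.046·RH+f) = 1.912 μm/a
  Sd branch = 0.0175·Sd^0.57·e^(0.008·RH+0.085·T) = 0.4688 μm/a
  sum: 1.912 + 0.4688 → r_corr = 2.38 μm/a
Long-term exponent b (ISO 9224 Table 2, B1) = 0.813
  D(15) = 2.38 × 15^0.813 = 2.38 × 9.04 = 21.52 μm
  Mass loss = 21.52 μm × 7.14 g/cm³ = 153.6 g·m⁻²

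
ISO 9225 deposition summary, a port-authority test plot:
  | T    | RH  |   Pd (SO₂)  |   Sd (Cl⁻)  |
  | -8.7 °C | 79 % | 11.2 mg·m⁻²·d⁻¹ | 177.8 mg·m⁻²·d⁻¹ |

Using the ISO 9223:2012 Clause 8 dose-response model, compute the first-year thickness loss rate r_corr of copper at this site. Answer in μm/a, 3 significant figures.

copper: f(T) = +0.126·(T−10) [T≤10 °C] = -2.3562
  Pd branch = 0.0053·Pd^0.26·e^(0.059·RH+f) = 0.09955 μm/a
  Sd branch = 0.01025·Sd^0.27·e^(0.036·RH+0.049·T) = 0.4658 μm/a
  sum: 0.09955 + 0.4658 → r_corr = 0.5653 μm/a

r_corr = 0.565 μm/a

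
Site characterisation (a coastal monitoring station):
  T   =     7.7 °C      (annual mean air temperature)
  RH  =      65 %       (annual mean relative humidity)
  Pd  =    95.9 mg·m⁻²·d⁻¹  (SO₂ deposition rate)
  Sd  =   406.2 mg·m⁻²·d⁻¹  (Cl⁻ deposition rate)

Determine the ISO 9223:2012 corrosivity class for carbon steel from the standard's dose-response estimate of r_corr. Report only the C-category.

carbon steel: T≤10 °C ⇒ hinge +0.150·(7.7−10) = -0.3450
  SO₂ term: 1.77·95.9^0.52·exp(0.02·65-0.3450) = 49.35
  Cl⁻ term: 0.102·406.2^0.62·exp(0.033·65+0.04·7.7) = 49.13
  sum: 49.35 + 49.13 → r_corr = 98.48 μm/a
Category bounds: 80…200 μm/a bracket r_corr ⇒ C5

C5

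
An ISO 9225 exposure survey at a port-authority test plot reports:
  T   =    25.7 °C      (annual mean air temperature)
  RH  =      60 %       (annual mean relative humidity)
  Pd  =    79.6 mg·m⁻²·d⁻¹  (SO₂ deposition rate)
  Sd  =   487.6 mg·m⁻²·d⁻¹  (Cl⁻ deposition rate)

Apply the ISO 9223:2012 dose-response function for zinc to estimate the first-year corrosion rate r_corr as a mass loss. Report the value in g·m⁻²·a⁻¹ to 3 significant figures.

zinc: T>10 °C ⇒ hinge -0.071·(25.7−10) = -1.1147
  Pd branch = 0.0129·Pd^0.44·e^(0.046·RH+f) = 0.4587 μm/a
  Sd branch = 0.0175·Sd^0.57·e^(0.008·RH+0.085·T) = 8.559 μm/a
  r_corr = 0.4587 + 8.559 = 9.017 μm/a
Convert to mass loss: 9.017 μm/a × 7.14 g/cm³ = 64.38 g·m⁻²·a⁻¹

r_corr = 64.4 g·m⁻²·a⁻¹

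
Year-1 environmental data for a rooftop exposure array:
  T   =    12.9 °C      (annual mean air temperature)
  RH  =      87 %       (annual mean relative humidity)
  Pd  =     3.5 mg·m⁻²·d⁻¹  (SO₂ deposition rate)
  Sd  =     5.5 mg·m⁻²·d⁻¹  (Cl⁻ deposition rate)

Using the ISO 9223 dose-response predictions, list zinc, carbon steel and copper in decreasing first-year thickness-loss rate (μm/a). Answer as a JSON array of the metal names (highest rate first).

["carbon steel", "copper", "zinc"]

zinc: f(T) = -0.071·(T−10) [T>10 °C] = -0.2059
  SO₂ term: 0.0129·3.5^0.44·exp(0.046·87-0.2059) = 0.9968
  Sd branch = 0.0175·Sd^0.57·e^(0.008·RH+0.085·T) = 0.2777 μm/a
  sum: 0.9968 + 0.2777 → r_corr = 1.274 μm/a
carbon steel: T>10 °C ⇒ hinge -0.054·(12.9−10) = -0.1566
  SO₂ term: 1.77·3.5^0.52·exp(0.02·87-0.1566) = 16.54
  Cl⁻ term: 0.102·5.5^0.62·exp(0.033·87+0.04·12.9) = 8.681
  sum: 16.54 + 8.681 → r_corr = 25.22 μm/a
copper: temperature factor f = -0.080·(2.9) = -0.2320
  Pd branch = 0.0053·Pd^0.26·e^(0.059·RH+f) = 0.9868 μm/a
  Sd branch = 0.01025·Sd^0.27·e^(0.036·RH+0.049·T) = 0.7004 μm/a
  r_corr = 0.9868 + 0.7004 = 1.687 μm/a
Ordering by μm/a: carbon steel (25.2) > copper (1.69) > zinc (1.27)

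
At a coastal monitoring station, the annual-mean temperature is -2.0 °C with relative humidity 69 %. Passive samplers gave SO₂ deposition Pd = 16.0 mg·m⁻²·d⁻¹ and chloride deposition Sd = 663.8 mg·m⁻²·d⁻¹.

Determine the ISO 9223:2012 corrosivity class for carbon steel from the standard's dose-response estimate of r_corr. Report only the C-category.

carbon steel: T≤10 °C ⇒ hinge +0.150·(-2.0−10) = -1.8000
  SO₂ term: 1.77·16.0^0.52·exp(0.02·69-1.8000) = 4.917
  Cl⁻ term: 0.102·663.8^0.62·exp(0.033·69+0.04·-2.0) = 51.57
  sum: 4.917 + 51.57 → r_corr = 56.49 μm/a
ISO 9223 Table 2 (carbon steel): 50 < 56.5 ≤ 80 μm/a ⇒ C4

C4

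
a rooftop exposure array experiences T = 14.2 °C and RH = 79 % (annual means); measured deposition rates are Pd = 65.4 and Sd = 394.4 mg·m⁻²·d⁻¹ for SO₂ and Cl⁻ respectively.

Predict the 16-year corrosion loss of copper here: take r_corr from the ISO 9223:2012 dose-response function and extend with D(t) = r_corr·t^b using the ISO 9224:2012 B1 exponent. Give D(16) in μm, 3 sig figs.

copper: f(T) = -0.080·(T−10) [T>10 °C] = -0.3360
  SO₂ term: 0.0053·65.4^0.26·exp(0.059·79-0.3360) = 1.188
  Sd branch = 0.01025·Sd^0.27·e^(0.036·RH+0.049·T) = 1.774 μm/a
  r_corr = 1.188 + 1.774 = 2.961 μm/a
ISO 9224: D(t) = r_corr · t^b with b = 0.667 (copper, B1)
  D(16) = 2.961 × 16^0.667 = 2.961 × 6.355 = 18.82 μm

D(16) = 18.8 μm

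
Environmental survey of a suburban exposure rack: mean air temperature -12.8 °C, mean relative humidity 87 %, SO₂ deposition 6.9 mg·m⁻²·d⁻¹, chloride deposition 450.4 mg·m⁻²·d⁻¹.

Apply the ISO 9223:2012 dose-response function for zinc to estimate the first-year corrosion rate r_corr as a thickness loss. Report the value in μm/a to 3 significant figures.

r_corr = 1.08 μm/a

zinc: T≤10 °C ⇒ hinge +0.038·(-12.8−10) = -0.8664
  SO₂ term: 0.0129·6.9^0.44·exp(0.046·87-0.8664) = 0.6942
  Cl⁻ term: 0.0175·450.4^0.57·exp(0.008·87+0.085·-12.8) = 0.3849
  r_corr = 0.6942 + 0.3849 = 1.079 μm/a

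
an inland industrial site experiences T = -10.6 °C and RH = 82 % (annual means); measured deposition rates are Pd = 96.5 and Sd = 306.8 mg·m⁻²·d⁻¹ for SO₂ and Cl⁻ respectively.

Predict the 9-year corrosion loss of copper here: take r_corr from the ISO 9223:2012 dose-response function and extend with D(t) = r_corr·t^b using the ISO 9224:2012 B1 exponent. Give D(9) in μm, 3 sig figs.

copper: T≤10 °C ⇒ hinge +0.126·(-10.6−10) = -2.5956
  Pd branch = 0.0053·Pd^0.26·e^(0.059·RH+f) = 0.1637 μm/a
  Sd branch = 0.01025·Sd^0.27·e^(0.036·RH+0.049·T) = 0.5478 μm/a
  sum: 0.1637 + 0.5478 → r_corr = 0.7115 μm/a
ISO 9224: D(t) = r_corr · t^b with b = 0.667 (copper, B1)
  D(9) = 0.7115 × 9^0.667 = 0.7115 × 4.33 = 3.081 μm

D(9) = 3.08 μm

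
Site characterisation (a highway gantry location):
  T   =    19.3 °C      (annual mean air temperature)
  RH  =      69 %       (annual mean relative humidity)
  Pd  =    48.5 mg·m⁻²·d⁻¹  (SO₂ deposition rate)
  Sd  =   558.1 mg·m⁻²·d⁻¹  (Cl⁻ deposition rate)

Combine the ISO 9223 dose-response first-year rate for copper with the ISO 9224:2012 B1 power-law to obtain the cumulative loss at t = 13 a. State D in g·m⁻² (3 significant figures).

D(13) = 107 g·m⁻²

copper: T>10 °C ⇒ hinge -0.080·(19.3−10) = -0.7440
  SO₂ term: 0.0053·48.5^0.26·exp(0.059·69-0.7440) = 0.405
  Cl⁻ term: 0.01025·558.1^0.27·exp(0.036·69+0.049·19.3) = 1.745
  r_corr = 0.405 + 1.745 = 2.15 μm/a
Power-law: D(13) = r_corr · 13^0.667
  D(13) = 2.15 × 13^0.667 = 2.15 × 5.534 = 11.9 μm
  Mass loss = 11.9 μm × 8.96 g/cm³ = 106.6 g·m⁻²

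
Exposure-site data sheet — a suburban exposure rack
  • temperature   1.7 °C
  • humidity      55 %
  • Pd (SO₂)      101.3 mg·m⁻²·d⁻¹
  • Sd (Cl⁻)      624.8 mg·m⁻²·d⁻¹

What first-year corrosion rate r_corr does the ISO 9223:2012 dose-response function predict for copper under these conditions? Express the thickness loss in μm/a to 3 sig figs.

r_corr = 0.618 μm/a

copper: f(T) = +0.126·(T−10) [T≤10 °C] = -1.0458
  SO₂ term: 0.0053·101.3^0.26·exp(0.059·55-1.0458) = 0.1588
  Sd branch = 0.01025·Sd^0.27·e^(0.036·RH+0.049·T) = 0.4588 μm/a
  r_corr = 0.1588 + 0.4588 = 0.6176 μm/a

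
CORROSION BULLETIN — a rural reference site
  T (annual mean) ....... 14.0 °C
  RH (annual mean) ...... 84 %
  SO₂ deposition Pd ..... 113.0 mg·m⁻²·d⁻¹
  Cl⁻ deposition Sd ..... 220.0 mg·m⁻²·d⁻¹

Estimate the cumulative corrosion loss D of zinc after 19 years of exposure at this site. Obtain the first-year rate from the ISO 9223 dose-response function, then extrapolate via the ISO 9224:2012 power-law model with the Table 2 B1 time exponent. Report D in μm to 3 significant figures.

zinc: temperature factor f = -0.071·(4.0) = -0.2840
  SO₂ term: 0.0129·113.0^0.44·exp(0.046·84-0.2840) = 3.704
  Sd branch = 0.0175·Sd^0.57·e^(0.008·RH+0.085·T) = 2.437 μm/a
  r_corr = 3.704 + 2.437 = 6.142 μm/a
Power-law: D(19) = r_corr · 19^0.813
  D(19) = 6.142 × 19^0.813 = 6.142 × 10.96 = 67.28 μm

D(19) = 67.3 μm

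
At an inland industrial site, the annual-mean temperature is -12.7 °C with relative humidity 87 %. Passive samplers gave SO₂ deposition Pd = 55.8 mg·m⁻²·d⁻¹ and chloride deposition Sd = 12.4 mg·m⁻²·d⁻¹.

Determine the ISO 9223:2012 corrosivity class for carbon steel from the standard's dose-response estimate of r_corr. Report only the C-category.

C2

carbon steel: T≤10 °C ⇒ hinge +0.150·(-12.7−10) = -3.4050
  sulphur-dioxide contribution → 2.711 μm/a
  chloride contribution → 5.161 μm/a
  total first-year rate 7.872 μm/a
Category bounds: 1.3…25 μm/a bracket r_corr ⇒ C2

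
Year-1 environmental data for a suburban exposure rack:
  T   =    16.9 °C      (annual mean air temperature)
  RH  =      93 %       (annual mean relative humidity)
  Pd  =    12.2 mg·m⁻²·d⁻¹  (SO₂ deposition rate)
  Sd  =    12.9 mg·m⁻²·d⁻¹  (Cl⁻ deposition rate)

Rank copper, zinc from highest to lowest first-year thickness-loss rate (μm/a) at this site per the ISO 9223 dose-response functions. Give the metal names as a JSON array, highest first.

["copper", "zinc"]

copper: T>10 °C ⇒ hinge -0.080·(16.9−10) = -0.5520
  sulphur-dioxide contribution → 1.412 μm/a
  chloride contribution → 1.331 μm/a
  total first-year rate 2.744 μm/a
zinc: f(T) = -0.071·(T−10) [T>10 °C] = -0.4899
  sulphur-dioxide contribution → 1.713 μm/a
  chloride contribution → 0.6654 μm/a
  total first-year rate 2.378 μm/a
Ordering by μm/a: copper (2.74) > zinc (2.38)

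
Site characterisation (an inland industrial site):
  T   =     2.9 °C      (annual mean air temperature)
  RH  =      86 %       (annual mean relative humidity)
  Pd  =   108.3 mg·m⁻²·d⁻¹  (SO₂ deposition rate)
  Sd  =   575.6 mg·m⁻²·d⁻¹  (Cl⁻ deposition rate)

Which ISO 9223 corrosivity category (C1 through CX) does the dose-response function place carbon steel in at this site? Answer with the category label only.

carbon steel: f(T) = +0.150·(T−10) [T≤10 °C] = -1.0650
  SO₂ term: 1.77·108.3^0.52·exp(0.02·86-1.0650) = 38.94
  Sd branch = 0.102·Sd^0.62·e^(0.033·RH+0.04·T) = 100.6 μm/a
  r_corr = 38.94 + 100.6 = 139.6 μm/a
140 μm/a falls in (80, 200] for carbon steel → category C5

C5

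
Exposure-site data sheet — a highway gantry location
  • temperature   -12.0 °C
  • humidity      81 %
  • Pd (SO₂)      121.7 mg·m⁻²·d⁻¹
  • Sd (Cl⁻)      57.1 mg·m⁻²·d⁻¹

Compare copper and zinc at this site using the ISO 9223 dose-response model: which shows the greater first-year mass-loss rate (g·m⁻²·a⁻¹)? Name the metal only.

copper: T≤10 °C ⇒ hinge +0.126·(-12.0−10) = -2.7720
  SO₂ term: 0.0053·121.7^0.26·exp(0.059·81-2.7720) = 0.1374
  Cl⁻ term: 0.01025·57.1^0.27·exp(0.036·81+0.049·-12.0) = 0.3134
  r_corr = 0.1374 + 0.3134 = 0.4508 μm/a
  mass loss = 0.4508 μm/a × 8.96 g/cm³ = 4.039 g·m⁻²·a⁻¹
zinc: f(T) = +0.038·(T−10) [T≤10 °C] = -0.8360
  Pd branch = 0.0129·Pd^0.44·e^(0.046·RH+f) = 1.92 μm/a
  Cl⁻ term: 0.0175·57.1^0.57·exp(0.008·81+0.085·-12.0) = 0.121
  r_corr = 1.92 + 0.121 = 2.041 μm/a
  mass loss = 2.041 μm/a × 7.14 g/cm³ = 14.57 g·m⁻²·a⁻¹
Ordering by g·m⁻²·a⁻¹: zinc (14.6) > copper (4.04)

zinc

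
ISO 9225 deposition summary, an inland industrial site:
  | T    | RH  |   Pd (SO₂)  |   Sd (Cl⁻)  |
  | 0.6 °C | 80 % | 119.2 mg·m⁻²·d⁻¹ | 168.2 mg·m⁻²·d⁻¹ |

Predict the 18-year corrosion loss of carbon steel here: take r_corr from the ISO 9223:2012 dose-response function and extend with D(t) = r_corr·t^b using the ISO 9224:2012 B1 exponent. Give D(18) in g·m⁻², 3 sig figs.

carbon steel: f(T) = +0.150·(T−10) [T≤10 °C] = -1.4100
  sulphur-dioxide contribution → 25.71 μm/a
  chloride contribution → 35.12 μm/a
  total first-year rate 60.83 μm/a
Power-law: D(18) = r_corr · 18^0.523
  D(18) = 60.83 × 18^0.523 = 60.83 × 4.534 = 275.8 μm
  Mass loss = 275.8 μm × 7.85 g/cm³ = 2165 g·m⁻²

D(18) = 2.17e+03 g·m⁻²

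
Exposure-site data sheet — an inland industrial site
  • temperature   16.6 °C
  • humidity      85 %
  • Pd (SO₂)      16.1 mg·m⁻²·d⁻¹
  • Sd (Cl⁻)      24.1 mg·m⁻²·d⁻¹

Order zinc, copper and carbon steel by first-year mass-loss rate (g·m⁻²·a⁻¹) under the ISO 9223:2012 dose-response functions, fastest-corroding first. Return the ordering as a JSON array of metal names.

["carbon steel", "copper", "zinc"]

zinc: f(T) = -0.071·(T−10) [T>10 °C] = -0.4686
  sulphur-dioxide contribution → 1.368 μm/a
  chloride contribution → 0.8688 μm/a
  total first-year rate 2.237 μm/a
  mass loss = 2.237 μm/a × 7.14 g/cm³ = 15.97 g·m⁻²·a⁻¹
copper: f(T) = -0.080·(T−10) [T>10 °C] = -0.5280
  sulphur-dioxide contribution → 0.9699 μm/a
  chloride contribution → 1.164 μm/a
  total first-year rate 2.134 μm/a
  mass loss = 2.134 μm/a × 8.96 g/cm³ = 19.12 g·m⁻²·a⁻¹
carbon steel: T>10 °C ⇒ hinge -0.054·(16.6−10) = -0.3564
  sulphur-dioxide contribution → 28.78 μm/a
  chloride contribution → 23.55 μm/a
  ⇒ r_corr(carbon steel) = 52.33 μm/a
  mass loss = 52.33 μm/a × 7.85 g/cm³ = 410.8 g·m⁻²·a⁻¹
Ordering by g·m⁻²·a⁻¹: carbon steel (411) > copper (19.1) > zinc (16)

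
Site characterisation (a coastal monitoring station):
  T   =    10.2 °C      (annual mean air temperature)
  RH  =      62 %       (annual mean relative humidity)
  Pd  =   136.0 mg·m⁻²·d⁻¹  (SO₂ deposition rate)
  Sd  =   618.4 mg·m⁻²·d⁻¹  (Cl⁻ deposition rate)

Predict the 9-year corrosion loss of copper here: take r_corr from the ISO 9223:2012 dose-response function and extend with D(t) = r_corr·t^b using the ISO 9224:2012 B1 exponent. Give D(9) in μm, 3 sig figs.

copper: f(T) = -0.080·(T−10) [T>10 °C] = -0.0160
  Pd branch = 0.0053·Pd^0.26·e^(0.059·RH+f) = 0.7256 μm/a
  Cl⁻ term: 0.01025·618.4^0.27·exp(0.036·62+0.049·10.2) = 0.8928
  r_corr = 0.7256 + 0.8928 = 1.618 μm/a
Long-term exponent b (ISO 9224 Table 2, B1) = 0.667
  D(9) = 1.618 × 9^0.667 = 1.618 × 4.33 = 7.008 μm

D(9) = 7.01 μm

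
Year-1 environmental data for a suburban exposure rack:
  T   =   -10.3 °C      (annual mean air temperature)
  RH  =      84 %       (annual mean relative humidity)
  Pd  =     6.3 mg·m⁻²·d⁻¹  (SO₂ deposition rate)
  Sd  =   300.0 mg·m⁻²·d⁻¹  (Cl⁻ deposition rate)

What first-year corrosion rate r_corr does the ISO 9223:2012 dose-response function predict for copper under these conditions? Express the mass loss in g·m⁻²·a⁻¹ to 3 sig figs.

r_corr = 6.16 g·m⁻²·a⁻¹

copper: temperature factor f = +0.126·(-20.3) = -2.5578
  SO₂ term: 0.0053·6.3^0.26·exp(0.059·84-2.5578) = 0.09411
  Sd branch = 0.01025·Sd^0.27·e^(0.036·RH+0.049·T) = 0.5938 μm/a
  sum: 0.09411 + 0.5938 → r_corr = 0.6879 μm/a
Convert to mass loss: 0.6879 μm/a × 8.96 g/cm³ = 6.164 g·m⁻²·a⁻¹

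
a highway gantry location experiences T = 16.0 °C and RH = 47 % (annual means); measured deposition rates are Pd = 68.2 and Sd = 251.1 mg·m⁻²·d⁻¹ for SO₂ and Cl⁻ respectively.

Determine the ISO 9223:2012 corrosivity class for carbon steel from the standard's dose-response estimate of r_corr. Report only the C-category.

carbon steel: T>10 °C ⇒ hinge -0.054·(16.0−10) = -0.3240
  Pd branch = 1.77·Pd^0.52·e^(0.02·RH+f) = 29.45 μm/a
  Sd branch = 0.102·Sd^0.62·e^(0.033·RH+0.04·T) = 28.06 μm/a
  sum: 29.45 + 28.06 → r_corr = 57.51 μm/a
ISO 9223 Table 2 (carbon steel): 50 < 57.5 ≤ 80 μm/a ⇒ C4

C4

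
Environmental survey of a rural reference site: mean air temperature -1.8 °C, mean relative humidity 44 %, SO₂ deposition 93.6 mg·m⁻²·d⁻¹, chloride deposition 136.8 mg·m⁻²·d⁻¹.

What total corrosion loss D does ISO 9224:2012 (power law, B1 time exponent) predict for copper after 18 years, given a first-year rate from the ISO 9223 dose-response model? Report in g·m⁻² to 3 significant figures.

D(18) = 13.9 g·m⁻²

copper: T≤10 °C ⇒ hinge +0.126·(-1.8−10) = -1.4868
  Pd branch = 0.0053·Pd^0.26·e^(0.059·RH+f) = 0.0523 μm/a
  Cl⁻ term: 0.01025·136.8^0.27·exp(0.036·44+0.049·-1.8) = 0.1726
  r_corr = 0.0523 + 0.1726 = 0.2249 μm/a
Long-term exponent b (ISO 9224 Table 2, B1) = 0.667
  D(18) = 0.2249 × 18^0.667 = 0.2249 × 6.875 = 1.546 μm
  Mass loss = 1.546 μm × 8.96 g/cm³ = 13.85 g·m⁻²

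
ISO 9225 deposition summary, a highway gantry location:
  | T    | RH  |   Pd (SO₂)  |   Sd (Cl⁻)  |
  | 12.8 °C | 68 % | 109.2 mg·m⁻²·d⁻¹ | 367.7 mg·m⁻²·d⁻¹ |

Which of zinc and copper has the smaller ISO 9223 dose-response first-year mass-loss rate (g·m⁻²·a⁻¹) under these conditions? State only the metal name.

copper

zinc: T>10 °C ⇒ hinge -0.071·(12.8−10) = -0.1988
  sulphur-dioxide contribution → 1.903 μm/a
  chloride contribution → 2.595 μm/a
  total first-year rate 4.498 μm/a
  mass loss = 4.498 μm/a × 7.14 g/cm³ = 32.12 g·m⁻²·a⁻¹
copper: f(T) = -0.080·(T−10) [T>10 °C] = -0.2240
  sulphur-dioxide contribution → 0.7931 μm/a
  chloride contribution → 1.094 μm/a
  ⇒ r_corr(copper) = 1.887 μm/a
  mass loss = 1.887 μm/a × 8.96 g/cm³ = 16.91 g·m⁻²·a⁻¹
Ordering by g·m⁻²·a⁻¹: zinc (32.1) > copper (16.9)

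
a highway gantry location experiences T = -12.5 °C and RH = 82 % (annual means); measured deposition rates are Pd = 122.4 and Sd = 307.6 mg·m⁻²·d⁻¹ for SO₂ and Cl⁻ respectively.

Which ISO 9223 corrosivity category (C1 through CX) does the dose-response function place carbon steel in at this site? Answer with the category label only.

carbon steel: T≤10 °C ⇒ hinge +0.150·(-12.5−10) = -3.3750
  sulphur-dioxide contribution → 3.803 μm/a
  chloride contribution → 32.3 μm/a
  total first-year rate 36.1 μm/a
36.1 μm/a falls in (25, 50] for carbon steel → category C3

C3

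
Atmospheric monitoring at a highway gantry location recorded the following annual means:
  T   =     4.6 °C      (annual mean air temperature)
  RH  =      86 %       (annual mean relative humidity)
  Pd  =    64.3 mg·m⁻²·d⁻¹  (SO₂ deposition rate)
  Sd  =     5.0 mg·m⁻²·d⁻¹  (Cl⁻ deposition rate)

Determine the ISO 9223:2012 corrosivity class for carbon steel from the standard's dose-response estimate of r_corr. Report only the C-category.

C3

carbon steel: temperature factor f = +0.150·(-5.4) = -0.8100
  sulphur-dioxide contribution → 38.32 μm/a
  chloride contribution → 5.681 μm/a
  total first-year rate 44 μm/a
Category bounds: 25…50 μm/a bracket r_corr ⇒ C3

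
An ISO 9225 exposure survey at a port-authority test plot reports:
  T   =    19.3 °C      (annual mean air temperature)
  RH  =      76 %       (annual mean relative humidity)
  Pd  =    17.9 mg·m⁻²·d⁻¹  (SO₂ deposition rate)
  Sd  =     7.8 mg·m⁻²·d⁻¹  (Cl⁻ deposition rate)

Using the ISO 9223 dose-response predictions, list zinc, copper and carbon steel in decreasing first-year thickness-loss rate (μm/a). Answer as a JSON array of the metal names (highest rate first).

zinc: T>10 °C ⇒ hinge -0.071·(19.3−10) = -0.6603
  SO₂ term: 0.0129·17.9^0.44·exp(0.046·76-0.6603) = 0.7823
  Sd branch = 0.0175·Sd^0.57·e^(0.008·RH+0.085·T) = 0.5346 μm/a
  r_corr = 0.7823 + 0.5346 = 1.317 μm/a
copper: f(T) = -0.080·(T−10) [T>10 °C] = -0.7440
  Pd branch = 0.0053·Pd^0.26·e^(0.059·RH+f) = 0.4724 μm/a
  Sd branch = 0.01025·Sd^0.27·e^(0.036·RH+0.049·T) = 0.7088 μm/a
  r_corr = 0.4724 + 0.7088 = 1.181 μm/a
carbon steel: T>10 °C ⇒ hinge -0.054·(19.3−10) = -0.5022
  SO₂ term: 1.77·17.9^0.52·exp(0.02·76-0.5022) = 21.95
  Cl⁻ term: 0.102·7.8^0.62·exp(0.033·76+0.04·19.3) = 9.687
  sum: 21.95 + 9.687 → r_corr = 31.64 μm/a
Ordering by μm/a: carbon steel (31.6) > zinc (1.32) > copper (1.18)

["carbon steel", "zinc", "copper"]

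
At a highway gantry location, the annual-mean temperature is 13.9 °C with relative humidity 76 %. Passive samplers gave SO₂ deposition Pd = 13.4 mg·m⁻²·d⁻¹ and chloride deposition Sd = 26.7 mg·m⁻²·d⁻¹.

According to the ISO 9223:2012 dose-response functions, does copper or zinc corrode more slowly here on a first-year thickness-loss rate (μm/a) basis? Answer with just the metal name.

copper

copper: temperature factor f = -0.080·(3.9) = -0.3120
  SO₂ term: 0.0053·13.4^0.26·exp(0.059·76-0.3120) = 0.6748
  Sd branch = 0.01025·Sd^0.27·e^(0.036·RH+0.049·T) = 0.7584 μm/a
  sum: 0.6748 + 0.7584 → r_corr = 1.433 μm/a
zinc: temperature factor f = -0.071·(3.9) = -0.2769
  SO₂ term: 0.0129·13.4^0.44·exp(0.046·76-0.2769) = 1.011
  Cl⁻ term: 0.0175·26.7^0.57·exp(0.008·76+0.085·13.9) = 0.6813
  sum: 1.011 + 0.6813 → r_corr = 1.692 μm/a
Ordering by μm/a: zinc (1.69) > copper (1.43)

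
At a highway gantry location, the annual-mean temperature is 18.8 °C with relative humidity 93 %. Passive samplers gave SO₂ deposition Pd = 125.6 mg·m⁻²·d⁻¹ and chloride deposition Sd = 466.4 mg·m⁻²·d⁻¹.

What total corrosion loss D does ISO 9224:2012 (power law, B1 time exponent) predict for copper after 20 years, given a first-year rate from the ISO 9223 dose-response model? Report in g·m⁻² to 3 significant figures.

copper: f(T) = -0.080·(T−10) [T>10 °C] = -0.7040
  sulphur-dioxide contribution → 2.225 μm/a
  chloride contribution → 3.849 μm/a
  ⇒ r_corr(copper) = 6.074 μm/a
Power-law: D(20) = r_corr · 20^0.667
  D(20) = 6.074 × 20^0.667 = 6.074 × 7.375 = 44.8 μm
  Mass loss = 44.8 μm × 8.96 g/cm³ = 401.4 g·m⁻²

D(20) = 401 g·m⁻²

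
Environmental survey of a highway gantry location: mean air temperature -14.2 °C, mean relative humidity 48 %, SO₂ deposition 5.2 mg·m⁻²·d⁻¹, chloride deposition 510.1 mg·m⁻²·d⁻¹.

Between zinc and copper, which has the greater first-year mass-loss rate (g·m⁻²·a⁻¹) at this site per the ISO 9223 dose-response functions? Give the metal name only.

zinc

zinc: T≤10 °C ⇒ hinge +0.038·(-14.2−10) = -0.9196
  Pd branch = 0.0129·Pd^0.44·e^(0.046·RH+f) = 0.09664 μm/a
  Sd branch = 0.0175·Sd^0.57·e^(0.008·RH+0.085·T) = 0.2685 μm/a
  sum: 0.09664 + 0.2685 → r_corr = 0.3652 μm/a
  mass loss = 0.3652 μm/a × 7.14 g/cm³ = 2.607 g·m⁻²·a⁻¹
copper: f(T) = +0.126·(T−10) [T≤10 °C] = -3.0492
  SO₂ term: 0.0053·5.2^0.26·exp(0.059·48-3.0492) = 0.006548
  Sd branch = 0.01025·Sd^0.27·e^(0.036·RH+0.049·T) = 0.1549 μm/a
  r_corr = 0.006548 + 0.1549 = 0.1615 μm/a
  mass loss = 0.1615 μm/a × 8.96 g/cm³ = 1.447 g·m⁻²·a⁻¹
Ordering by g·m⁻²·a⁻¹: zinc (2.61) > copper (1.45)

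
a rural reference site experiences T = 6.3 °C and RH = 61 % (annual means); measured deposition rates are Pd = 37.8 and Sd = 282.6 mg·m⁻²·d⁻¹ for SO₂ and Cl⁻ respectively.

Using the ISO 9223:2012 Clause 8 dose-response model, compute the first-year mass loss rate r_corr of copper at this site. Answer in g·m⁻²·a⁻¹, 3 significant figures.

copper: f(T) = +0.126·(T−10) [T≤10 °C] = -0.4662
  sulphur-dioxide contribution → 0.3126 μm/a
  chloride contribution → 0.5759 μm/a
  total first-year rate 0.8885 μm/a
Convert to mass loss: 0.8885 μm/a × 8.96 g/cm³ = 7.961 g·m⁻²·a⁻¹

r_corr = 7.96 g·m⁻²·a⁻¹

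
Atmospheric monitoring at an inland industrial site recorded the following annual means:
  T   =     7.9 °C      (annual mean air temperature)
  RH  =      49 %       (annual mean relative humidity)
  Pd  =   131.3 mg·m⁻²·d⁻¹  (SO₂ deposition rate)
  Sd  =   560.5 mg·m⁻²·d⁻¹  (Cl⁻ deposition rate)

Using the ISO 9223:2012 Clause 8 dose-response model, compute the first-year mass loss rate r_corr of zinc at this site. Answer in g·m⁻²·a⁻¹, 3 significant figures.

zinc: f(T) = +0.038·(T−10) [T≤10 °C] = -0.0798
  sulphur-dioxide contribution → 0.9702 μm/a
  chloride contribution → 1.869 μm/a
  total first-year rate 2.839 μm/a
Convert to mass loss: 2.839 μm/a × 7.14 g/cm³ = 20.27 g·m⁻²·a⁻¹

r_corr = 20.3 g·m⁻²·a⁻¹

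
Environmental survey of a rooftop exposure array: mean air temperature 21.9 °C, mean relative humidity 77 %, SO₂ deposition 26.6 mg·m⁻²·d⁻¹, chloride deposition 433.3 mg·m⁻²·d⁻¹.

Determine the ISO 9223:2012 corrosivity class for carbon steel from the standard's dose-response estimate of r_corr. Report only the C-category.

C5

carbon steel: f(T) = -0.054·(T−10) [T>10 °C] = -0.6426
  sulphur-dioxide contribution → 23.91 μm/a
  chloride contribution → 134.1 μm/a
  ⇒ r_corr(carbon steel) = 158 μm/a
Category bounds: 80…200 μm/a bracket r_corr ⇒ C5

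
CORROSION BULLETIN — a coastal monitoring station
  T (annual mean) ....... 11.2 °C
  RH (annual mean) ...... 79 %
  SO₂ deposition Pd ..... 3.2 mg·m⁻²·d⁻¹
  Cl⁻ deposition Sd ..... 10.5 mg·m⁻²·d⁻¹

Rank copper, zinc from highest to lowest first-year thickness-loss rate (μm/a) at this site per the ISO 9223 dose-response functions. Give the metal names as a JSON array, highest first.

["copper", "zinc"]

copper: T>10 °C ⇒ hinge -0.080·(11.2−10) = -0.0960
  sulphur-dioxide contribution → 0.6889 μm/a
  chloride contribution → 0.5753 μm/a
  ⇒ r_corr(copper) = 1.264 μm/a
zinc: temperature factor f = -0.071·(1.2) = -0.0852
  sulphur-dioxide contribution → 0.7483 μm/a
  chloride contribution → 0.3259 μm/a
  ⇒ r_corr(zinc) = 1.074 μm/a
Ordering by μm/a: copper (1.26) > zinc (1.07)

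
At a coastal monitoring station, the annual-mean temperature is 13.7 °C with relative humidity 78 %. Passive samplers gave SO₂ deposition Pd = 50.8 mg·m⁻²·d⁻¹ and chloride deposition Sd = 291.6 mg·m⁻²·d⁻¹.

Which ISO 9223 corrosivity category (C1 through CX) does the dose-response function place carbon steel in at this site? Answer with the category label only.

carbon steel: T>10 °C ⇒ hinge -0.054·(13.7−10) = -0.1998
  Pd branch = 1.77·Pd^0.52·e^(0.02·RH+f) = 53.18 μm/a
  Sd branch = 0.102·Sd^0.62·e^(0.033·RH+0.04·T) = 78.1 μm/a
  sum: 53.18 + 78.1 → r_corr = 131.3 μm/a
131 μm/a falls in (80, 200] for carbon steel → category C5

C5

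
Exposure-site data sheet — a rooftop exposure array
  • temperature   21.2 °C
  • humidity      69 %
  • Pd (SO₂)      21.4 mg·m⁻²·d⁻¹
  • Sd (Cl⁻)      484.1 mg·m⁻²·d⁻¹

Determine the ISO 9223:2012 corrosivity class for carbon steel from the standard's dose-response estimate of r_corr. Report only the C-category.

carbon steel: temperature factor f = -0.054·(11.2) = -0.6048
  SO₂ term: 1.77·21.4^0.52·exp(0.02·69-0.6048) = 18.9
  Sd branch = 0.102·Sd^0.62·e^(0.033·RH+0.04·T) = 107.3 μm/a
  sum: 18.9 + 107.3 → r_corr = 126.2 μm/a
ISO 9223 Table 2 (carbon steel): 80 < 126 ≤ 200 μm/a ⇒ C5

C5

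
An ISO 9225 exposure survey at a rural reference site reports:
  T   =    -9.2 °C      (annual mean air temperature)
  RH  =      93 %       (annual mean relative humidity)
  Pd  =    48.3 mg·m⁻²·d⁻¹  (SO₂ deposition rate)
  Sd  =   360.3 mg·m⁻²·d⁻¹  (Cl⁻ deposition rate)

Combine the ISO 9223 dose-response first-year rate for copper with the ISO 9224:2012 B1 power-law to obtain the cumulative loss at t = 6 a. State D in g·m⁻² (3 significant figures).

copper: f(T) = +0.126·(T−10) [T≤10 °C] = -2.4192
  SO₂ term: 0.0053·48.3^0.26·exp(0.059·93-2.4192) = 0.3122
  Cl⁻ term: 0.01025·360.3^0.27·exp(0.036·93+0.049·-9.2) = 0.9105
  sum: 0.3122 + 0.9105 → r_corr = 1.223 μm/a
Power-law: D(6) = r_corr · 6^0.667
  D(6) = 1.223 × 6^0.667 = 1.223 × 3.304 = 4.04 μm
  Mass loss = 4.04 μm × 8.96 g/cm³ = 36.19 g·m⁻²

D(6) = 36.2 g·m⁻²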